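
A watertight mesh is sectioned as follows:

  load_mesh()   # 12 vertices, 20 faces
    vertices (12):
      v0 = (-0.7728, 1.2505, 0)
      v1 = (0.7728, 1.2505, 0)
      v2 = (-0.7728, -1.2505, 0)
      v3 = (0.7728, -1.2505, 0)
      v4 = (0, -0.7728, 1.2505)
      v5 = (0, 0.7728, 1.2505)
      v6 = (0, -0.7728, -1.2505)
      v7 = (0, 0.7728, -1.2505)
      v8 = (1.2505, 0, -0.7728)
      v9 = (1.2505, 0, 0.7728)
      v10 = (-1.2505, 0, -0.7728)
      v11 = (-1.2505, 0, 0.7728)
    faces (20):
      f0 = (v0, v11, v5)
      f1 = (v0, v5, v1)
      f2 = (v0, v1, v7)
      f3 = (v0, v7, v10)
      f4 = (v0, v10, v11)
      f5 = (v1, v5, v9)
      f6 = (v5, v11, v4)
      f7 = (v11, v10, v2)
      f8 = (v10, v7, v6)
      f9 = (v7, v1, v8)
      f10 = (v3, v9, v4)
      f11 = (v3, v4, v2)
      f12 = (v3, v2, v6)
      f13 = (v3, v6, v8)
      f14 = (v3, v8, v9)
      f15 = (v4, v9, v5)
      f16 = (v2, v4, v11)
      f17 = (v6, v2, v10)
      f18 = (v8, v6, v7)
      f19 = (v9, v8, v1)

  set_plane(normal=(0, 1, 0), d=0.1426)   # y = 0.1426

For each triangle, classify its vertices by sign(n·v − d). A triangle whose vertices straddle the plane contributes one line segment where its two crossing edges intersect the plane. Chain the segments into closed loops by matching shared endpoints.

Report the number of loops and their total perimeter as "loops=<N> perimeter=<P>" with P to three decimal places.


loops=1 perimeter=8.102

Straddling triangles (10 of 20):
  (v0,v11,v5) [+-+] → (-1.19603, 0.1426, 0.684674)–(-1.01975, 0.1426, 0.860947)  len=0.2493
  (v0,v7,v10) [++-] → (-1.01975, 0.1426, -0.860947)–(-1.19603, 0.1426, -0.684674)  len=0.2493
  (v0,v10,v11) [+--] → (-1.19603, 0.1426, -0.684674)–(-1.19603, 0.1426, 0.684674)  len=1.3693
  (v1,v5,v9) [++-] → (1.01975, 0.1426, 0.860947)–(1.19603, 0.1426, 0.684674)  len=0.2493
  (v5,v11,v4) [+--] → (-1.01975, 0.1426, 0.860947)–(0, 0.1426, 1.2505)  len=1.0916
  (v10,v7,v6) [-+-] → (-1.01975, 0.1426, -0.860947)–(0, 0.1426, -1.2505)  len=1.0916
  (v7,v1,v8) [++-] → (1.19603, 0.1426, -0.684674)–(1.01975, 0.1426, -0.860947)  len=0.2493
  (v4,v9,v5) [--+] → (1.01975, 0.1426, 0.860947)–(0, 0.1426, 1.2505)  len=1.0916
  (v8,v6,v7) [--+] → (0, 0.1426, -1.2505)–(1.01975, 0.1426, -0.860947)  len=1.0916
  (v9,v8,v1) [--+] → (1.19603, 0.1426, -0.684674)–(1.19603, 0.1426, 0.684674)  len=1.3693

Chained into 1 loop(s):
  loop 1: 10 segments, perimeter = 8.1024
Total perimeter = 8.102


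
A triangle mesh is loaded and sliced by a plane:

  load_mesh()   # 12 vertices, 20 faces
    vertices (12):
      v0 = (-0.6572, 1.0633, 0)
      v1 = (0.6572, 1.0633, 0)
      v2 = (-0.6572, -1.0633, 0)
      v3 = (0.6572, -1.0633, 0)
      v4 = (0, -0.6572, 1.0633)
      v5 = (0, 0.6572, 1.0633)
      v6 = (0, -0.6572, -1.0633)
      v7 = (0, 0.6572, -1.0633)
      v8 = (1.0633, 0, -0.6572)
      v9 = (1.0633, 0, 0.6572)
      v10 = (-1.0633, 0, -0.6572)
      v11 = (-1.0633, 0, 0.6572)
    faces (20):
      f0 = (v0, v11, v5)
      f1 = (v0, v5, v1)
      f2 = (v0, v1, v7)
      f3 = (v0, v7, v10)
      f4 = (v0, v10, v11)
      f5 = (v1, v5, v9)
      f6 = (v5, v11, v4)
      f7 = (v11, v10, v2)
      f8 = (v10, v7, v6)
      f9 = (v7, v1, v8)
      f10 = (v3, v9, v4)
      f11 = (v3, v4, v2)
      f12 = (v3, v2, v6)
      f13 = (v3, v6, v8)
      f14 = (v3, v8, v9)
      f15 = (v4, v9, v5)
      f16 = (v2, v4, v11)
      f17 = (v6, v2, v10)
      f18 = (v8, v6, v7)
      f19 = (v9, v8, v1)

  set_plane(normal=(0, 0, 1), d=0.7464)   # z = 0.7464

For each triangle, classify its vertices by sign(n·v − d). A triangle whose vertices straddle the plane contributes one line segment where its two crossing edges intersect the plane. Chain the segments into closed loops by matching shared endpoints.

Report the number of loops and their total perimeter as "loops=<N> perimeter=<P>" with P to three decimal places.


loops=1 perimeter=4.947

Straddling triangles (8 of 20):
  (v0,v11,v5) [--+] → (-0.829746, 0.144354, 0.7464)–(-0.195868, 0.778232, 0.7464)  len=0.8964
  (v0,v5,v1) [-+-] → (-0.195868, 0.778232, 0.7464)–(0.195868, 0.778232, 0.7464)  len=0.3917
  (v1,v5,v9) [-+-] → (0.195868, 0.778232, 0.7464)–(0.829746, 0.144354, 0.7464)  len=0.8964
  (v5,v11,v4) [+-+] → (-0.829746, 0.144354, 0.7464)–(-0.829746, -0.144354, 0.7464)  len=0.2887
  (v3,v9,v4) [--+] → (0.829746, -0.144354, 0.7464)–(0.195868, -0.778232, 0.7464)  len=0.8964
  (v3,v4,v2) [-+-] → (0.195868, -0.778232, 0.7464)–(-0.195868, -0.778232, 0.7464)  len=0.3917
  (v4,v9,v5) [+-+] → (0.829746, -0.144354, 0.7464)–(0.829746, 0.144354, 0.7464)  len=0.2887
  (v2,v4,v11) [-+-] → (-0.195868, -0.778232, 0.7464)–(-0.829746, -0.144354, 0.7464)  len=0.8964

Chained into 1 loop(s):
  loop 1: 8 segments, perimeter = 4.9466
Total perimeter = 4.947


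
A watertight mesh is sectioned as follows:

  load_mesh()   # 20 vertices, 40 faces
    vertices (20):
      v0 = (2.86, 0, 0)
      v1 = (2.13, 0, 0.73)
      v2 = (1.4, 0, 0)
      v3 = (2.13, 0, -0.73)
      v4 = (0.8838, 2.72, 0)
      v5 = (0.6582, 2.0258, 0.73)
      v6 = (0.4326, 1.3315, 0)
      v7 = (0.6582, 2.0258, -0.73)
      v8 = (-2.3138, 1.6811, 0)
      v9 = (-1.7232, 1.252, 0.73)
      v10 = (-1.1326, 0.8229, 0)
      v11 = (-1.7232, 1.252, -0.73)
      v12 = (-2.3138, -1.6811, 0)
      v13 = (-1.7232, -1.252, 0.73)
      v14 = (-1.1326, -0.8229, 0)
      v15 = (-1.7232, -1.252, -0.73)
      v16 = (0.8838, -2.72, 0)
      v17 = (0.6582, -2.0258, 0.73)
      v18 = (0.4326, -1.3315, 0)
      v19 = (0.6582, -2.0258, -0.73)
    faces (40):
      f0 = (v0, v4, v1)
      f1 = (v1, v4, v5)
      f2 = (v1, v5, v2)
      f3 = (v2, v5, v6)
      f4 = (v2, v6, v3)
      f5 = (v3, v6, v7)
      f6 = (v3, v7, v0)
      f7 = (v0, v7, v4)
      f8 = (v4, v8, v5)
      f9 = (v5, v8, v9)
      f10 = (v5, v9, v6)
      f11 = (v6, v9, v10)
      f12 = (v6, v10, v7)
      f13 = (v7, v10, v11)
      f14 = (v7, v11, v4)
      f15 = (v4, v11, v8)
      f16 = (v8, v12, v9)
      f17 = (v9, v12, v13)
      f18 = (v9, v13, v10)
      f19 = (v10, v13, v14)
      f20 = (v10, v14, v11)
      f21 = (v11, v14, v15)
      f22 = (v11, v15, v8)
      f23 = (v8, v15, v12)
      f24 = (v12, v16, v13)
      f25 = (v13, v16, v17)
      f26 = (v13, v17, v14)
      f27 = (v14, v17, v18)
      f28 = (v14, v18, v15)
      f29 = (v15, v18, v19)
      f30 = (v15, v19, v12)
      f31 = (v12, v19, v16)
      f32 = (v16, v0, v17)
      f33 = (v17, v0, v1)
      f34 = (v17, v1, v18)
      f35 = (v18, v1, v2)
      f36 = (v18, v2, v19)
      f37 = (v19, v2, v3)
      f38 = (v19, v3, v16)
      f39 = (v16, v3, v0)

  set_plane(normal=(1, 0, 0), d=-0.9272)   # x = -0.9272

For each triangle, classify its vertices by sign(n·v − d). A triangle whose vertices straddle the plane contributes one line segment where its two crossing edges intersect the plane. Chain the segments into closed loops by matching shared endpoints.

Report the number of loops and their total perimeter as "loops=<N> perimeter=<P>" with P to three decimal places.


Straddling triangles (16 of 40):
  (v4,v8,v5) [+-+] → (-0.9272, 2.13161, 0)–(-0.9272, 1.84192, 0.340585)  len=0.4471
  (v5,v8,v9) [+--] → (-0.9272, 1.84192, 0.340585)–(-0.9272, 1.51065, 0.73)  len=0.5113
  (v5,v9,v6) [+-+] → (-0.9272, 1.51065, 0.73)–(-0.9272, 1.28135, 0.460457)  len=0.3539
  (v6,v9,v10) [+--] → (-0.9272, 1.28135, 0.460457)–(-0.9272, 0.889643, 0)  len=0.6045
  (v6,v10,v7) [+-+] → (-0.9272, 0.889643, 0)–(-0.9272, 0.960869, -0.0837291)  len=0.1099
  (v7,v10,v11) [+--] → (-0.9272, 0.960869, -0.0837291)–(-0.9272, 1.51065, -0.73)  len=0.8485
  (v7,v11,v4) [+-+] → (-0.9272, 1.51065, -0.73)–(-0.9272, 1.70023, -0.507108)  len=0.2926
  (v4,v11,v8) [+--] → (-0.9272, 1.70023, -0.507108)–(-0.9272, 2.13161, 0)  len=0.6658
  (v12,v16,v13) [-+-] → (-0.9272, -2.13161, 0)–(-0.9272, -1.70023, 0.507108)  len=0.6658
  (v13,v16,v17) [-++] → (-0.9272, -1.70023, 0.507108)–(-0.9272, -1.51065, 0.73)  len=0.2926
  (v13,v17,v14) [-+-] → (-0.9272, -1.51065, 0.73)–(-0.9272, -0.960869, 0.0837291)  len=0.8485
  (v14,v17,v18) [-++] → (-0.9272, -0.960869, 0.0837291)–(-0.9272, -0.889643, 0)  len=0.1099
  (v14,v18,v15) [-+-] → (-0.9272, -0.889643, 0)–(-0.9272, -1.28135, -0.460457)  len=0.6045
  (v15,v18,v19) [-++] → (-0.9272, -1.28135, -0.460457)–(-0.9272, -1.51065, -0.73)  len=0.3539
  (v15,v19,v12) [-+-] → (-0.9272, -1.51065, -0.73)–(-0.9272, -1.84192, -0.340585)  len=0.5113
  (v12,v19,v16) [-++] → (-0.9272, -1.84192, -0.340585)–(-0.9272, -2.13161, 0)  len=0.4471

Chained into 2 loop(s):
  loop 1: 8 segments, perimeter = 3.8336
  loop 2: 8 segments, perimeter = 3.8336
Total perimeter = 7.667

loops=2 perimeter=7.667


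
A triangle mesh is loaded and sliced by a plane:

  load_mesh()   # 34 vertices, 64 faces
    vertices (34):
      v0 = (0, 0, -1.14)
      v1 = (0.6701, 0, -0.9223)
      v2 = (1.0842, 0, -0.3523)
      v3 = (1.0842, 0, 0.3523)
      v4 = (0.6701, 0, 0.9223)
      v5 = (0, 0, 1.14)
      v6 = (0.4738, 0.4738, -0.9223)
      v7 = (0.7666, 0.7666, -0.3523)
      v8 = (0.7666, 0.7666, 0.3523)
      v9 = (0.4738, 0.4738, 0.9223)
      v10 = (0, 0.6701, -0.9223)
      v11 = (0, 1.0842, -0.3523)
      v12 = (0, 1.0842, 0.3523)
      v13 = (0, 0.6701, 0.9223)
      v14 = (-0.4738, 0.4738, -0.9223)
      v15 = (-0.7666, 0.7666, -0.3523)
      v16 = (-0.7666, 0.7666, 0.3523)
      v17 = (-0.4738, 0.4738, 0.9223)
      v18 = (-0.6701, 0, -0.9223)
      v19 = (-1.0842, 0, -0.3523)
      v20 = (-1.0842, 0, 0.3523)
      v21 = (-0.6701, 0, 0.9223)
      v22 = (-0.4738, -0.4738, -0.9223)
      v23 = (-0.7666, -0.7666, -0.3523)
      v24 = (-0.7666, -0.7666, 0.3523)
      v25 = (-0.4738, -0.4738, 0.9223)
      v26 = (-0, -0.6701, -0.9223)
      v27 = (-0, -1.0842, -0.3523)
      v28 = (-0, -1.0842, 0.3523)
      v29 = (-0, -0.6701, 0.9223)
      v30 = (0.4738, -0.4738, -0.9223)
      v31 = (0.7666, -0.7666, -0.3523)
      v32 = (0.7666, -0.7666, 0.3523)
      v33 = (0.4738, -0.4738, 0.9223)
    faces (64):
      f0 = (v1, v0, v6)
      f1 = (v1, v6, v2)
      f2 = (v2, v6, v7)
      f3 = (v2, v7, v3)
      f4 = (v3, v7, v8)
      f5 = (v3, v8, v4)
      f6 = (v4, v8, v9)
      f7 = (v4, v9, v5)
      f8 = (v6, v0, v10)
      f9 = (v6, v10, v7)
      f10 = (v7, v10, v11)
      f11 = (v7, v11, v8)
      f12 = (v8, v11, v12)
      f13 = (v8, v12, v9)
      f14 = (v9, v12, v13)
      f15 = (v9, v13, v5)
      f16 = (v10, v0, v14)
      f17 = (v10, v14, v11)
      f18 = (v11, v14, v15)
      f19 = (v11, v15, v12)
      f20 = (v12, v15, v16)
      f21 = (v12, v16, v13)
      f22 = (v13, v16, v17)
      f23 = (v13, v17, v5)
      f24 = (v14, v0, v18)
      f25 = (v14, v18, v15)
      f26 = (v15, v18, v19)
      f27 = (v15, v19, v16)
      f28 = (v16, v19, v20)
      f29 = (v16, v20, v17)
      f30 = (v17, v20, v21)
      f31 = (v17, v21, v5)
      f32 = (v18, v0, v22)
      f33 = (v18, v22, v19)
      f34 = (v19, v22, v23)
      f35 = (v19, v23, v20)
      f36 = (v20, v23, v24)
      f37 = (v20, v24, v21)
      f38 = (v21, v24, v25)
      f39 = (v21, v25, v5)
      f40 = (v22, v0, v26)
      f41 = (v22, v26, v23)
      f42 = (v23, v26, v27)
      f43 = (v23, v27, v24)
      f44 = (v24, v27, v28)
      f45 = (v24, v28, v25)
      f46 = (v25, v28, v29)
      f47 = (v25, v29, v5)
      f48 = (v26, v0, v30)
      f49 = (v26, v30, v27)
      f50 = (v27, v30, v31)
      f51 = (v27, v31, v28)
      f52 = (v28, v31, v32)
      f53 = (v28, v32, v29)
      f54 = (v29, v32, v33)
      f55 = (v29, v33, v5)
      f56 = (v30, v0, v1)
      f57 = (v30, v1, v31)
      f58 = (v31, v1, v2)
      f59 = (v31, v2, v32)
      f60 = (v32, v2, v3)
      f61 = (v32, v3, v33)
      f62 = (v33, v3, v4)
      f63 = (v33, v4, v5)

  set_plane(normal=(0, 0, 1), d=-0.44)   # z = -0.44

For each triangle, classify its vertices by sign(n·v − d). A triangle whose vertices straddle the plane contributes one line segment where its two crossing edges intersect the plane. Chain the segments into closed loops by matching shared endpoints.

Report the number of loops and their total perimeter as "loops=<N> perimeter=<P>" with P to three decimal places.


Straddling triangles (16 of 64):
  (v1,v6,v2) [--+] → (0.990284, 0.0728987, -0.44)–(1.02049, 0, -0.44)  len=0.0789
  (v2,v6,v7) [+-+] → (0.990284, 0.0728987, -0.44)–(0.72155, 0.72155, -0.44)  len=0.7021
  (v6,v10,v7) [--+] → (0.648651, 0.751753, -0.44)–(0.72155, 0.72155, -0.44)  len=0.0789
  (v7,v10,v11) [+-+] → (0.648651, 0.751753, -0.44)–(0, 1.02049, -0.44)  len=0.7021
  (v10,v14,v11) [--+] → (-0.0728987, 0.990284, -0.44)–(0, 1.02049, -0.44)  len=0.0789
  (v11,v14,v15) [+-+] → (-0.0728987, 0.990284, -0.44)–(-0.72155, 0.72155, -0.44)  len=0.7021
  (v14,v18,v15) [--+] → (-0.751753, 0.648651, -0.44)–(-0.72155, 0.72155, -0.44)  len=0.0789
  (v15,v18,v19) [+-+] → (-0.751753, 0.648651, -0.44)–(-1.02049, 0, -0.44)  len=0.7021
  (v18,v22,v19) [--+] → (-0.990284, -0.0728987, -0.44)–(-1.02049, 0, -0.44)  len=0.0789
  (v19,v22,v23) [+-+] → (-0.990284, -0.0728987, -0.44)–(-0.72155, -0.72155, -0.44)  len=0.7021
  (v22,v26,v23) [--+] → (-0.648651, -0.751753, -0.44)–(-0.72155, -0.72155, -0.44)  len=0.0789
  (v23,v26,v27) [+-+] → (-0.648651, -0.751753, -0.44)–(0, -1.02049, -0.44)  len=0.7021
  (v26,v30,v27) [--+] → (0.0728987, -0.990284, -0.44)–(0, -1.02049, -0.44)  len=0.0789
  (v27,v30,v31) [+-+] → (0.0728987, -0.990284, -0.44)–(0.72155, -0.72155, -0.44)  len=0.7021
  (v30,v1,v31) [--+] → (0.751753, -0.648651, -0.44)–(0.72155, -0.72155, -0.44)  len=0.0789
  (v31,v1,v2) [+-+] → (0.751753, -0.648651, -0.44)–(1.02049, 0, -0.44)  len=0.7021

Chained into 1 loop(s):
  loop 1: 16 segments, perimeter = 6.2482
Total perimeter = 6.248

loops=1 perimeter=6.248


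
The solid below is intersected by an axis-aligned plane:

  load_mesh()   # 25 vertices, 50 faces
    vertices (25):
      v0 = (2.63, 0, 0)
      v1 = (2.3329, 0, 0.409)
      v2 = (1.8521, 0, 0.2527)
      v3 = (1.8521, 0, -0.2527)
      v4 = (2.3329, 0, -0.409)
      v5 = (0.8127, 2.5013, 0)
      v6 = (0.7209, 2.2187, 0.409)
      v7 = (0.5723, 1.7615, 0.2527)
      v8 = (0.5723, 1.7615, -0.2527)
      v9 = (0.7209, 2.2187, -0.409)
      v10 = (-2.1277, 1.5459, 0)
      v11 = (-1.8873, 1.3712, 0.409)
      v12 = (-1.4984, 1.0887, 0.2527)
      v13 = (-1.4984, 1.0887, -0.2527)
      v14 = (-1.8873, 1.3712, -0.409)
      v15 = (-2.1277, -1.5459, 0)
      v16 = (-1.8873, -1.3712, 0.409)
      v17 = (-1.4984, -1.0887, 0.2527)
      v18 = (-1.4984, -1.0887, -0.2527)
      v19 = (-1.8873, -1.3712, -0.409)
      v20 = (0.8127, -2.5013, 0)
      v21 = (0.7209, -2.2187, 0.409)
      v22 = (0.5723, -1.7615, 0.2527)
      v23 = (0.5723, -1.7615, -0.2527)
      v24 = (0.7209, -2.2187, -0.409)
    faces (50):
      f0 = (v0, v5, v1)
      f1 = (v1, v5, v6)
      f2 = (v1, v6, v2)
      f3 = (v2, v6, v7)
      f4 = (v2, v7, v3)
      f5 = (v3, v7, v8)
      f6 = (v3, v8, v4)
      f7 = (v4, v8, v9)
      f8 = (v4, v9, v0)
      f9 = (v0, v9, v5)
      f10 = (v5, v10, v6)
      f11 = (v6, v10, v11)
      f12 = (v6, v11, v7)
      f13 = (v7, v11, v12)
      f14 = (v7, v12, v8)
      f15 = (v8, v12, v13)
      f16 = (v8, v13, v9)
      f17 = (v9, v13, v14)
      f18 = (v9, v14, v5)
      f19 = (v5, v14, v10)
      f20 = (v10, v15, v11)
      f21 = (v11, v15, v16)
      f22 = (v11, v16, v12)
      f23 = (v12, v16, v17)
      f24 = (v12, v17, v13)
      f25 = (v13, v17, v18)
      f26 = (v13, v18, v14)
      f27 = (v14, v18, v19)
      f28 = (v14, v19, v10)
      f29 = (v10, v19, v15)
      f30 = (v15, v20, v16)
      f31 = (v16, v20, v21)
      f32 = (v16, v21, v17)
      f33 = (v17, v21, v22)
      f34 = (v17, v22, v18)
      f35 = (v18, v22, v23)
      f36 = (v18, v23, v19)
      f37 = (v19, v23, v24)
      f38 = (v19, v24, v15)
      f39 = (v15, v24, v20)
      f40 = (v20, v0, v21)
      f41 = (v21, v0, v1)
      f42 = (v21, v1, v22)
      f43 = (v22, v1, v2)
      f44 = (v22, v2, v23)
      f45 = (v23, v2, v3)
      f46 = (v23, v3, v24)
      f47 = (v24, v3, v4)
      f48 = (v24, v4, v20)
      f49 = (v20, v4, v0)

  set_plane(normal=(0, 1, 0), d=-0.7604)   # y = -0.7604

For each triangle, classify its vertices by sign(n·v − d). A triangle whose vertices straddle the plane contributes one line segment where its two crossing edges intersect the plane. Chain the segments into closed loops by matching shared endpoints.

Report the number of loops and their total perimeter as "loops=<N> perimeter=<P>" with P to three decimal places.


loops=2 perimeter=4.820

Straddling triangles (20 of 50):
  (v10,v15,v11) [+-+] → (-2.1277, -0.7604, 0)–(-2.06297, -0.7604, 0.110133)  len=0.1277
  (v11,v15,v16) [+--] → (-2.06297, -0.7604, 0.110133)–(-1.8873, -0.7604, 0.409)  len=0.3467
  (v11,v16,v12) [+-+] → (-1.8873, -0.7604, 0.409)–(-1.79074, -0.7604, 0.37019)  len=0.1041
  (v12,v16,v17) [+--] → (-1.79074, -0.7604, 0.37019)–(-1.4984, -0.7604, 0.2527)  len=0.3151
  (v12,v17,v13) [+-+] → (-1.4984, -0.7604, 0.2527)–(-1.4984, -0.7604, 0.176498)  len=0.0762
  (v13,v17,v18) [+--] → (-1.4984, -0.7604, 0.176498)–(-1.4984, -0.7604, -0.2527)  len=0.4292
  (v13,v18,v14) [+-+] → (-1.4984, -0.7604, -0.2527)–(-1.5503, -0.7604, -0.27356)  len=0.0559
  (v14,v18,v19) [+--] → (-1.5503, -0.7604, -0.27356)–(-1.8873, -0.7604, -0.409)  len=0.3632
  (v14,v19,v10) [+-+] → (-1.8873, -0.7604, -0.409)–(-1.93764, -0.7604, -0.323361)  len=0.0993
  (v10,v19,v15) [+--] → (-1.93764, -0.7604, -0.323361)–(-2.1277, -0.7604, 0)  len=0.3751
  (v20,v0,v21) [-+-] → (2.07754, -0.7604, 0)–(1.97571, -0.7604, 0.140174)  len=0.1733
  (v21,v0,v1) [-++] → (1.97571, -0.7604, 0.140174)–(1.78043, -0.7604, 0.409)  len=0.3323
  (v21,v1,v22) [-+-] → (1.78043, -0.7604, 0.409)–(1.57289, -0.7604, 0.341529)  len=0.2182
  (v22,v1,v2) [-++] → (1.57289, -0.7604, 0.341529)–(1.29964, -0.7604, 0.2527)  len=0.2873
  (v22,v2,v23) [-+-] → (1.29964, -0.7604, 0.2527)–(1.29964, -0.7604, 0.0345302)  len=0.2182
  (v23,v2,v3) [-++] → (1.29964, -0.7604, 0.0345302)–(1.29964, -0.7604, -0.2527)  len=0.2872
  (v23,v3,v24) [-+-] → (1.29964, -0.7604, -0.2527)–(1.46441, -0.7604, -0.306268)  len=0.1733
  (v24,v3,v4) [-++] → (1.46441, -0.7604, -0.306268)–(1.78043, -0.7604, -0.409)  len=0.3323
  (v24,v4,v20) [-+-] → (1.78043, -0.7604, -0.409)–(1.87076, -0.7604, -0.284663)  len=0.1537
  (v20,v4,v0) [-++] → (1.87076, -0.7604, -0.284663)–(2.07754, -0.7604, 0)  len=0.3518

Chained into 2 loop(s):
  loop 1: 10 segments, perimeter = 2.2925
  loop 2: 10 segments, perimeter = 2.5276
Total perimeter = 4.820


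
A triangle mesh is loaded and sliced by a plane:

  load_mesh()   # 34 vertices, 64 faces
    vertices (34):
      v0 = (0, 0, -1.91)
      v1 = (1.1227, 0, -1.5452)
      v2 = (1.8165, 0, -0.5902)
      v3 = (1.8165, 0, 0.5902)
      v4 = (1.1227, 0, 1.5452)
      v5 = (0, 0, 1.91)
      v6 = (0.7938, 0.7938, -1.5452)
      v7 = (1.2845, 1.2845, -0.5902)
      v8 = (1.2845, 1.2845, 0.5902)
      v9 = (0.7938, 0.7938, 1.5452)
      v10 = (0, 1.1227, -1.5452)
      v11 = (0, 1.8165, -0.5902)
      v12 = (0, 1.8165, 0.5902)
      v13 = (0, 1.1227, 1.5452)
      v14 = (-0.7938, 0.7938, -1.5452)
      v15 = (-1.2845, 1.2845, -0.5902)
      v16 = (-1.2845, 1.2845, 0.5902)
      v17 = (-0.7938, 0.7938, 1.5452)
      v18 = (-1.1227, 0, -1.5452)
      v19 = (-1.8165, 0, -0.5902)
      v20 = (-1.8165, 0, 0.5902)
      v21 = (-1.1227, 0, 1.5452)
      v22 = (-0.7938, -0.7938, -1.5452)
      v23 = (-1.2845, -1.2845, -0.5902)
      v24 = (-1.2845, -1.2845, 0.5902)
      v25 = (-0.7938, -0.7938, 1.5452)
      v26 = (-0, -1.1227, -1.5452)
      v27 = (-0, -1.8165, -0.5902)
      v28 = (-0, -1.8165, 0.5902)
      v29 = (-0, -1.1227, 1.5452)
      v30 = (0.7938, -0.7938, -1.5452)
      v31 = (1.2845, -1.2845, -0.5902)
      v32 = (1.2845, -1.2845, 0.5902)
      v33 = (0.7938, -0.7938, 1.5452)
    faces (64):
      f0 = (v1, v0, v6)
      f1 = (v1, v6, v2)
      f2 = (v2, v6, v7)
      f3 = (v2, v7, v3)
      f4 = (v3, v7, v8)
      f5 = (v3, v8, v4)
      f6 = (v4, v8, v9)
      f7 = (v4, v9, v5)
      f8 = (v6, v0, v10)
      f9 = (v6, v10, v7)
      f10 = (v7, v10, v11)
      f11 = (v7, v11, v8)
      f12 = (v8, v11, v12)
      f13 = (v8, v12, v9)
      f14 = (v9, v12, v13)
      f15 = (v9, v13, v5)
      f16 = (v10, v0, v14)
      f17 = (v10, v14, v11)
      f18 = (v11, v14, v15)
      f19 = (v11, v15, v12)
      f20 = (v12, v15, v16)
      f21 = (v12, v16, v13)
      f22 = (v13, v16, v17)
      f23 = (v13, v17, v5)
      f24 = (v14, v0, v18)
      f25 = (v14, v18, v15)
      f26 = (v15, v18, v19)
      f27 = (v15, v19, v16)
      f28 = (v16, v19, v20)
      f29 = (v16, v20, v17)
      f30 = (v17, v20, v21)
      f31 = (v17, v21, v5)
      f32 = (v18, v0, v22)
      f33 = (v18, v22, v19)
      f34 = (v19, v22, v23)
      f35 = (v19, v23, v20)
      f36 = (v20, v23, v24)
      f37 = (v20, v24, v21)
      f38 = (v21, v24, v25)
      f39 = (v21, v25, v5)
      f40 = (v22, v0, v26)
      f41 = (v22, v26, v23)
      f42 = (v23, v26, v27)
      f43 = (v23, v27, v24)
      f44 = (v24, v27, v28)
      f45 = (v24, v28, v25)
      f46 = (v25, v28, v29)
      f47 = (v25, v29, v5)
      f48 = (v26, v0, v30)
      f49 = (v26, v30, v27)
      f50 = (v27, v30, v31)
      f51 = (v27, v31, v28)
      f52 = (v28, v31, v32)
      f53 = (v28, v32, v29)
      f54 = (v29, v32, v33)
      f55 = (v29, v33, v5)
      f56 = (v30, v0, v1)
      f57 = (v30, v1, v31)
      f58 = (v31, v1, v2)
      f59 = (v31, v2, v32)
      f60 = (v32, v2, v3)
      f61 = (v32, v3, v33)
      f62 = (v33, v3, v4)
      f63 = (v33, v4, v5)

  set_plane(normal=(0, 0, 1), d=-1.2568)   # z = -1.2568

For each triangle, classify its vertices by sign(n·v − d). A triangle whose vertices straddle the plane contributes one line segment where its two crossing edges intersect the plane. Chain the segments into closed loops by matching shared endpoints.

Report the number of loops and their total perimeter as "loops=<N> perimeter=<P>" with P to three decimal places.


Straddling triangles (16 of 64):
  (v1,v6,v2) [--+] → (1.10264, 0.554081, -1.2568)–(1.33222, 0, -1.2568)  len=0.5998
  (v2,v6,v7) [+-+] → (1.10264, 0.554081, -1.2568)–(0.941986, 0.941986, -1.2568)  len=0.4199
  (v6,v10,v7) [--+] → (0.387906, 1.17156, -1.2568)–(0.941986, 0.941986, -1.2568)  len=0.5998
  (v7,v10,v11) [+-+] → (0.387906, 1.17156, -1.2568)–(0, 1.33222, -1.2568)  len=0.4199
  (v10,v14,v11) [--+] → (-0.554081, 1.10264, -1.2568)–(0, 1.33222, -1.2568)  len=0.5998
  (v11,v14,v15) [+-+] → (-0.554081, 1.10264, -1.2568)–(-0.941986, 0.941986, -1.2568)  len=0.4199
  (v14,v18,v15) [--+] → (-1.17156, 0.387906, -1.2568)–(-0.941986, 0.941986, -1.2568)  len=0.5998
  (v15,v18,v19) [+-+] → (-1.17156, 0.387906, -1.2568)–(-1.33222, 0, -1.2568)  len=0.4199
  (v18,v22,v19) [--+] → (-1.10264, -0.554081, -1.2568)–(-1.33222, 0, -1.2568)  len=0.5998
  (v19,v22,v23) [+-+] → (-1.10264, -0.554081, -1.2568)–(-0.941986, -0.941986, -1.2568)  len=0.4199
  (v22,v26,v23) [--+] → (-0.387906, -1.17156, -1.2568)–(-0.941986, -0.941986, -1.2568)  len=0.5998
  (v23,v26,v27) [+-+] → (-0.387906, -1.17156, -1.2568)–(0, -1.33222, -1.2568)  len=0.4199
  (v26,v30,v27) [--+] → (0.554081, -1.10264, -1.2568)–(0, -1.33222, -1.2568)  len=0.5998
  (v27,v30,v31) [+-+] → (0.554081, -1.10264, -1.2568)–(0.941986, -0.941986, -1.2568)  len=0.4199
  (v30,v1,v31) [--+] → (1.17156, -0.387906, -1.2568)–(0.941986, -0.941986, -1.2568)  len=0.5998
  (v31,v1,v2) [+-+] → (1.17156, -0.387906, -1.2568)–(1.33222, 0, -1.2568)  len=0.4199

Chained into 1 loop(s):
  loop 1: 16 segments, perimeter = 8.1569
Total perimeter = 8.157

loops=1 perimeter=8.157


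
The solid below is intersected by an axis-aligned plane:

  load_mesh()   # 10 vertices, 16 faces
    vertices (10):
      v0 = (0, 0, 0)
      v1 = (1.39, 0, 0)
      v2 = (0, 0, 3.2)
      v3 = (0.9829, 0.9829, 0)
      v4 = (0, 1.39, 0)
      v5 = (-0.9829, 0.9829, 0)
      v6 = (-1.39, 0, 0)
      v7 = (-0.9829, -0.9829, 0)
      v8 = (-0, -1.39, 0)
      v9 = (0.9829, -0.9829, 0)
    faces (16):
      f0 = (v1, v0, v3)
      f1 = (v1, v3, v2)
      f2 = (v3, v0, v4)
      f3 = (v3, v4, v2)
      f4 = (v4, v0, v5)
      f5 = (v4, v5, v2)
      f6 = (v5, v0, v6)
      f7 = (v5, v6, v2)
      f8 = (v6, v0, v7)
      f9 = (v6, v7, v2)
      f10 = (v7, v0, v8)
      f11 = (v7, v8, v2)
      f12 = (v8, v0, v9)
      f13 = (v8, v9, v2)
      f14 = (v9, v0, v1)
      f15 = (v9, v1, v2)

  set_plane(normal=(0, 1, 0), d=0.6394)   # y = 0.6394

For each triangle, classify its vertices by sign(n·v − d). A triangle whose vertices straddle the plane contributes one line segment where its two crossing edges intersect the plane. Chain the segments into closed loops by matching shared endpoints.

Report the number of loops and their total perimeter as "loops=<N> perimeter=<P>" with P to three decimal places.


Straddling triangles (8 of 16):
  (v1,v0,v3) [--+] → (0.6394, 0.6394, 0)–(1.12517, 0.6394, 0)  len=0.4858
  (v1,v3,v2) [-+-] → (1.12517, 0.6394, 0)–(0.6394, 0.6394, 1.11832)  len=1.2193
  (v3,v0,v4) [+-+] → (0.6394, 0.6394, 0)–(0, 0.6394, 0)  len=0.6394
  (v3,v4,v2) [++-] → (0, 0.6394, 1.728)–(0.6394, 0.6394, 1.11832)  len=0.8835
  (v4,v0,v5) [+-+] → (0, 0.6394, 0)–(-0.6394, 0.6394, 0)  len=0.6394
  (v4,v5,v2) [++-] → (-0.6394, 0.6394, 1.11832)–(0, 0.6394, 1.728)  len=0.8835
  (v5,v0,v6) [+--] → (-0.6394, 0.6394, 0)–(-1.12517, 0.6394, 0)  len=0.4858
  (v5,v6,v2) [+--] → (-1.12517, 0.6394, 0)–(-0.6394, 0.6394, 1.11832)  len=1.2193

Chained into 1 loop(s):
  loop 1: 8 segments, perimeter = 6.4558
Total perimeter = 6.456

loops=1 perimeter=6.456


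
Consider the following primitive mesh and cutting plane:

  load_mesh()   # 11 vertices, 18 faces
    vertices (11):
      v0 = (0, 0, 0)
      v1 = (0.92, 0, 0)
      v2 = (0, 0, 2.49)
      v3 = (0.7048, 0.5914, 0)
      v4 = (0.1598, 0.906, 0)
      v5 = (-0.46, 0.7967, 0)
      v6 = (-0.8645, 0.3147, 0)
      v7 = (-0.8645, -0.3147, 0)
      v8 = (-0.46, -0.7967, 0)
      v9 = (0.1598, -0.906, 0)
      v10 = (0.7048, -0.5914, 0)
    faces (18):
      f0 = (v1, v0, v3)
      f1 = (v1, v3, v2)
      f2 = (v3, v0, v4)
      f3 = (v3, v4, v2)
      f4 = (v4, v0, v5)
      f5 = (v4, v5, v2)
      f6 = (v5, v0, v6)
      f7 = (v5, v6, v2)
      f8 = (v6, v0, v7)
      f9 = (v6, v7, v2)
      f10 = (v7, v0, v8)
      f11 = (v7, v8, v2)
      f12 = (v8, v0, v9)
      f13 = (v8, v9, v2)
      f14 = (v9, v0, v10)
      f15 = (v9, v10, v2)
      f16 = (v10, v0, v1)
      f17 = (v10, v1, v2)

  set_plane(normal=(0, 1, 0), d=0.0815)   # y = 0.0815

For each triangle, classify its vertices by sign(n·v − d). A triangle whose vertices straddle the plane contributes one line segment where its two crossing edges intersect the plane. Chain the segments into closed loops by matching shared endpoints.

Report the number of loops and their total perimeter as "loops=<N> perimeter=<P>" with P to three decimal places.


Straddling triangles (10 of 18):
  (v1,v0,v3) [--+] → (0.0971275, 0.0815, 0)–(0.890344, 0.0815, 0)  len=0.7932
  (v1,v3,v2) [-+-] → (0.890344, 0.0815, 0)–(0.0971275, 0.0815, 2.14686)  len=2.2887
  (v3,v0,v4) [+-+] → (0.0971275, 0.0815, 0)–(0.0143749, 0.0815, 0)  len=0.0828
  (v3,v4,v2) [++-] → (0.0143749, 0.0815, 2.26601)–(0.0971275, 0.0815, 2.14686)  len=0.1451
  (v4,v0,v5) [+-+] → (0.0143749, 0.0815, 0)–(-0.0470566, 0.0815, 0)  len=0.0614
  (v4,v5,v2) [++-] → (-0.0470566, 0.0815, 2.23528)–(0.0143749, 0.0815, 2.26601)  len=0.0687
  (v5,v0,v6) [+-+] → (-0.0470566, 0.0815, 0)–(-0.223885, 0.0815, 0)  len=0.1768
  (v5,v6,v2) [++-] → (-0.223885, 0.0815, 1.84515)–(-0.0470566, 0.0815, 2.23528)  len=0.4283
  (v6,v0,v7) [+--] → (-0.223885, 0.0815, 0)–(-0.8645, 0.0815, 0)  len=0.6406
  (v6,v7,v2) [+--] → (-0.8645, 0.0815, 0)–(-0.223885, 0.0815, 1.84515)  len=1.9532

Chained into 1 loop(s):
  loop 1: 10 segments, perimeter = 6.6388
Total perimeter = 6.639

loops=1 perimeter=6.639


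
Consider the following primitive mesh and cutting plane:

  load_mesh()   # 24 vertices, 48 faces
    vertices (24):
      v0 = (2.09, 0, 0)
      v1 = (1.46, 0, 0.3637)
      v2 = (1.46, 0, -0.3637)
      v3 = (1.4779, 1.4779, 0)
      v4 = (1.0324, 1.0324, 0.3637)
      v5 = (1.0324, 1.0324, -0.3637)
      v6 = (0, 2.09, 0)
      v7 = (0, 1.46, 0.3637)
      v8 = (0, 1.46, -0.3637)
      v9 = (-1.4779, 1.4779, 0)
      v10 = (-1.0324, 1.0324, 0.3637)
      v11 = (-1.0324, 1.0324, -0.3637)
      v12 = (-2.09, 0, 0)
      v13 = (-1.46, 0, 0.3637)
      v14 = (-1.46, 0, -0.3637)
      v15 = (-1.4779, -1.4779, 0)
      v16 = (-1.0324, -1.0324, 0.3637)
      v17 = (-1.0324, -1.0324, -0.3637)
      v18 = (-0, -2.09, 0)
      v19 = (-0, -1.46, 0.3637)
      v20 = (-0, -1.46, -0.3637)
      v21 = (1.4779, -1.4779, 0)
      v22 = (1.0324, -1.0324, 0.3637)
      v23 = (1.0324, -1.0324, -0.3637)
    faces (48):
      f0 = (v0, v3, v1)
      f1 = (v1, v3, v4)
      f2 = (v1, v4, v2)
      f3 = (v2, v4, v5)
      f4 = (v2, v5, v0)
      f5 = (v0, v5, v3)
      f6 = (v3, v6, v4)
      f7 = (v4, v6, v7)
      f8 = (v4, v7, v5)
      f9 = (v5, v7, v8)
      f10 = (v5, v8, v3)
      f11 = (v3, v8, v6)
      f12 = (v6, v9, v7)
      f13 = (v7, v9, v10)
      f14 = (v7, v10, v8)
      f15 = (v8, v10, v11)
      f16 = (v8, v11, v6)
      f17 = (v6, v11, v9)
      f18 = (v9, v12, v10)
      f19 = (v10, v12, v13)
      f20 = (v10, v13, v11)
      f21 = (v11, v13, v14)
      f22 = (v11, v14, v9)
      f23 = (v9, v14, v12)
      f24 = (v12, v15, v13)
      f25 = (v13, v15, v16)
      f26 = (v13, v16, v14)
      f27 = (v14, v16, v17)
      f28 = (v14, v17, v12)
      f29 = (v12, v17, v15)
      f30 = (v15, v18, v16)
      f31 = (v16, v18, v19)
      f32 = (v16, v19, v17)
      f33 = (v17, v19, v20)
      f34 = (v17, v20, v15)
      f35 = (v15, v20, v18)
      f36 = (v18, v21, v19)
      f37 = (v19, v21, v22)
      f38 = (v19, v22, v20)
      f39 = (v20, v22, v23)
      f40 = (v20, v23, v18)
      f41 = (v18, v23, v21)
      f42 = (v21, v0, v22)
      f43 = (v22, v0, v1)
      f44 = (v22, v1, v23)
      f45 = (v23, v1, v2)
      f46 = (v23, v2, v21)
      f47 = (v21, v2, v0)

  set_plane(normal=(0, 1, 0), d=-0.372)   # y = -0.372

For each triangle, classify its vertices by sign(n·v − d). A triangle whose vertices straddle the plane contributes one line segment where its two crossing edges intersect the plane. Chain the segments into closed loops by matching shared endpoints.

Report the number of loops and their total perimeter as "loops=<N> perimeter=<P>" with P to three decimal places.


Straddling triangles (12 of 48):
  (v12,v15,v13) [+-+] → (-1.93593, -0.372, 0)–(-1.46451, -0.372, 0.272154)  len=0.5443
  (v13,v15,v16) [+--] → (-1.46451, -0.372, 0.272154)–(-1.30592, -0.372, 0.3637)  len=0.1831
  (v13,v16,v14) [+-+] → (-1.30592, -0.372, 0.3637)–(-1.30592, -0.372, -0.101599)  len=0.4653
  (v14,v16,v17) [+--] → (-1.30592, -0.372, -0.101599)–(-1.30592, -0.372, -0.3637)  len=0.2621
  (v14,v17,v12) [+-+] → (-1.30592, -0.372, -0.3637)–(-1.70892, -0.372, -0.13105)  len=0.4653
  (v12,v17,v15) [+--] → (-1.70892, -0.372, -0.13105)–(-1.93593, -0.372, 0)  len=0.2621
  (v21,v0,v22) [-+-] → (1.93593, -0.372, 0)–(1.70892, -0.372, 0.13105)  len=0.2621
  (v22,v0,v1) [-++] → (1.70892, -0.372, 0.13105)–(1.30592, -0.372, 0.3637)  len=0.4653
  (v22,v1,v23) [-+-] → (1.30592, -0.372, 0.3637)–(1.30592, -0.372, 0.101599)  len=0.2621
  (v23,v1,v2) [-++] → (1.30592, -0.372, 0.101599)–(1.30592, -0.372, -0.3637)  len=0.4653
  (v23,v2,v21) [-+-] → (1.30592, -0.372, -0.3637)–(1.46451, -0.372, -0.272154)  len=0.1831
  (v21,v2,v0) [-++] → (1.46451, -0.372, -0.272154)–(1.93593, -0.372, 0)  len=0.5443

Chained into 2 loop(s):
  loop 1: 6 segments, perimeter = 2.1823
  loop 2: 6 segments, perimeter = 2.1823
Total perimeter = 4.365

loops=2 perimeter=4.365


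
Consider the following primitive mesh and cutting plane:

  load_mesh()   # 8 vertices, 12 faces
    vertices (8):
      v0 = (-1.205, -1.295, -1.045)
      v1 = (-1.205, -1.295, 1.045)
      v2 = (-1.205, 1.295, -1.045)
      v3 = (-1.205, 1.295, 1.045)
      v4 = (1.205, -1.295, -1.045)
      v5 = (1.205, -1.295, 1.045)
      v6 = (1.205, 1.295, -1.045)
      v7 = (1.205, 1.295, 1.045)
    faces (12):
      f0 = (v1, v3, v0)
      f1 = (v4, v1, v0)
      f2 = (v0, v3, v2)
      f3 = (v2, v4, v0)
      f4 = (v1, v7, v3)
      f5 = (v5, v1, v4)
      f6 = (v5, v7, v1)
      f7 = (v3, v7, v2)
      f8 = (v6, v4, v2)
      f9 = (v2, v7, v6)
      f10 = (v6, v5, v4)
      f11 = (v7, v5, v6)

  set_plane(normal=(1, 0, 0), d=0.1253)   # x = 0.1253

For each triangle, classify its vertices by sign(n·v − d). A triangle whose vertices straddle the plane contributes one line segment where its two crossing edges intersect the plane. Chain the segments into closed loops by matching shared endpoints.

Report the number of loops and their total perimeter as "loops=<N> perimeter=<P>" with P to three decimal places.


Straddling triangles (8 of 12):
  (v4,v1,v0) [+--] → (0.1253, -1.295, -0.108663)–(0.1253, -1.295, -1.045)  len=0.9363
  (v2,v4,v0) [-+-] → (0.1253, -0.134659, -1.045)–(0.1253, -1.295, -1.045)  len=1.1603
  (v1,v7,v3) [-+-] → (0.1253, 0.134659, 1.045)–(0.1253, 1.295, 1.045)  len=1.1603
  (v5,v1,v4) [+-+] → (0.1253, -1.295, 1.045)–(0.1253, -1.295, -0.108663)  len=1.1537
  (v5,v7,v1) [++-] → (0.1253, 0.134659, 1.045)–(0.1253, -1.295, 1.045)  len=1.4297
  (v3,v7,v2) [-+-] → (0.1253, 1.295, 1.045)–(0.1253, 1.295, 0.108663)  len=0.9363
  (v6,v4,v2) [++-] → (0.1253, -0.134659, -1.045)–(0.1253, 1.295, -1.045)  len=1.4297
  (v2,v7,v6) [-++] → (0.1253, 1.295, 0.108663)–(0.1253, 1.295, -1.045)  len=1.1537

Chained into 1 loop(s):
  loop 1: 8 segments, perimeter = 9.3600
Total perimeter = 9.360

loops=1 perimeter=9.360


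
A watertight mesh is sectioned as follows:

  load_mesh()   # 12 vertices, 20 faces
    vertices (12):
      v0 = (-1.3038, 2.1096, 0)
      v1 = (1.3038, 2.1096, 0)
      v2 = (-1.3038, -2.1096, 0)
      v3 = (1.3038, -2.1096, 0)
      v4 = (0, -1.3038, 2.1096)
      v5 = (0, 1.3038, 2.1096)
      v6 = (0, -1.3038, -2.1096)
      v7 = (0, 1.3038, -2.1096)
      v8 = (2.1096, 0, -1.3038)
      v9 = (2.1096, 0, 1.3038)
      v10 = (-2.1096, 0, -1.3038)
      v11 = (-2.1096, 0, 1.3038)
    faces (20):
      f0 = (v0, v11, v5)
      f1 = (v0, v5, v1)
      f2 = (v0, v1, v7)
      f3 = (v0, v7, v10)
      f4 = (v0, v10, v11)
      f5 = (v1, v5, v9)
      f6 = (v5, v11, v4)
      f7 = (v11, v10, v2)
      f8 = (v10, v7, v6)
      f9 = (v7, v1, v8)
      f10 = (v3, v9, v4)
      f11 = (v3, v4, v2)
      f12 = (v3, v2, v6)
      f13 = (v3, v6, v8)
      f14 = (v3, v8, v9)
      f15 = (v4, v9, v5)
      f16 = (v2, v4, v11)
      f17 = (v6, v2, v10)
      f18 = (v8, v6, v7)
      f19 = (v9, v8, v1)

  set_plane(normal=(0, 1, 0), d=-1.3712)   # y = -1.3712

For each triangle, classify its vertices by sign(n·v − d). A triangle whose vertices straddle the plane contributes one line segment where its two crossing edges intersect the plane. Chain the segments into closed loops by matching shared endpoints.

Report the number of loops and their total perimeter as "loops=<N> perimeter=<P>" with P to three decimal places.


loops=1 perimeter=10.616

Straddling triangles (8 of 20):
  (v11,v10,v2) [++-] → (-1.58585, -1.3712, -0.456355)–(-1.58585, -1.3712, 0.456355)  len=0.9127
  (v3,v9,v4) [-++] → (1.58585, -1.3712, 0.456355)–(0.109055, -1.3712, 1.93315)  len=2.0885
  (v3,v4,v2) [-+-] → (0.109055, -1.3712, 1.93315)–(-0.109055, -1.3712, 1.93315)  len=0.2181
  (v3,v2,v6) [--+] → (-0.109055, -1.3712, -1.93315)–(0.109055, -1.3712, -1.93315)  len=0.2181
  (v3,v6,v8) [-++] → (0.109055, -1.3712, -1.93315)–(1.58585, -1.3712, -0.456355)  len=2.0885
  (v3,v8,v9) [-++] → (1.58585, -1.3712, -0.456355)–(1.58585, -1.3712, 0.456355)  len=0.9127
  (v2,v4,v11) [-++] → (-0.109055, -1.3712, 1.93315)–(-1.58585, -1.3712, 0.456355)  len=2.0885
  (v6,v2,v10) [+-+] → (-0.109055, -1.3712, -1.93315)–(-1.58585, -1.3712, -0.456355)  len=2.0885

Chained into 1 loop(s):
  loop 1: 8 segments, perimeter = 10.6156
Total perimeter = 10.616


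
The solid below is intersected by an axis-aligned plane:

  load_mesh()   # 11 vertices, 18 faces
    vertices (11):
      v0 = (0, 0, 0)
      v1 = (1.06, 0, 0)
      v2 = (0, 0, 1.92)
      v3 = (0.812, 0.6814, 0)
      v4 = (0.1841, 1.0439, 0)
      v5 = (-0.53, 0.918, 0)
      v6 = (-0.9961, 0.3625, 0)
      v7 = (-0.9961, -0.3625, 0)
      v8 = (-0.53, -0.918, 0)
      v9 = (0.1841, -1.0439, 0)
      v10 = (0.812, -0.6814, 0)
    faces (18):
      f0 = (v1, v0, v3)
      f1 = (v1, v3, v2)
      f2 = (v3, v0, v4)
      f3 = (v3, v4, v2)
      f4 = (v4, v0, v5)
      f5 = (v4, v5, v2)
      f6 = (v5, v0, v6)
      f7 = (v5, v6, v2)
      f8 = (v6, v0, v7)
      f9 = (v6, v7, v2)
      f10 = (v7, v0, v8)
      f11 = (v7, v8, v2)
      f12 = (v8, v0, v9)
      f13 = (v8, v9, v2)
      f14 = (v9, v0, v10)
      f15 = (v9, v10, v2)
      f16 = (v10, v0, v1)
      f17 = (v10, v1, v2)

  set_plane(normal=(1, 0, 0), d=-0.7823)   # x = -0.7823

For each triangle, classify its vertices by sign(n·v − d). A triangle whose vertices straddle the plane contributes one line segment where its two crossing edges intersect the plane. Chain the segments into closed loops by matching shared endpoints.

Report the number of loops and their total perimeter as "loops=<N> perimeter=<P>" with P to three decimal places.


Straddling triangles (6 of 18):
  (v5,v0,v6) [++-] → (-0.7823, 0.284694, 0)–(-0.7823, 0.617308, 0)  len=0.3326
  (v5,v6,v2) [+-+] → (-0.7823, 0.617308, 0)–(-0.7823, 0.284694, 0.412103)  len=0.5296
  (v6,v0,v7) [-+-] → (-0.7823, 0.284694, 0)–(-0.7823, -0.284694, 0)  len=0.5694
  (v6,v7,v2) [--+] → (-0.7823, -0.284694, 0.412103)–(-0.7823, 0.284694, 0.412103)  len=0.5694
  (v7,v0,v8) [-++] → (-0.7823, -0.284694, 0)–(-0.7823, -0.617308, 0)  len=0.3326
  (v7,v8,v2) [-++] → (-0.7823, -0.617308, 0)–(-0.7823, -0.284694, 0.412103)  len=0.5296

Chained into 1 loop(s):
  loop 1: 6 segments, perimeter = 2.8632
Total perimeter = 2.863

loops=1 perimeter=2.863


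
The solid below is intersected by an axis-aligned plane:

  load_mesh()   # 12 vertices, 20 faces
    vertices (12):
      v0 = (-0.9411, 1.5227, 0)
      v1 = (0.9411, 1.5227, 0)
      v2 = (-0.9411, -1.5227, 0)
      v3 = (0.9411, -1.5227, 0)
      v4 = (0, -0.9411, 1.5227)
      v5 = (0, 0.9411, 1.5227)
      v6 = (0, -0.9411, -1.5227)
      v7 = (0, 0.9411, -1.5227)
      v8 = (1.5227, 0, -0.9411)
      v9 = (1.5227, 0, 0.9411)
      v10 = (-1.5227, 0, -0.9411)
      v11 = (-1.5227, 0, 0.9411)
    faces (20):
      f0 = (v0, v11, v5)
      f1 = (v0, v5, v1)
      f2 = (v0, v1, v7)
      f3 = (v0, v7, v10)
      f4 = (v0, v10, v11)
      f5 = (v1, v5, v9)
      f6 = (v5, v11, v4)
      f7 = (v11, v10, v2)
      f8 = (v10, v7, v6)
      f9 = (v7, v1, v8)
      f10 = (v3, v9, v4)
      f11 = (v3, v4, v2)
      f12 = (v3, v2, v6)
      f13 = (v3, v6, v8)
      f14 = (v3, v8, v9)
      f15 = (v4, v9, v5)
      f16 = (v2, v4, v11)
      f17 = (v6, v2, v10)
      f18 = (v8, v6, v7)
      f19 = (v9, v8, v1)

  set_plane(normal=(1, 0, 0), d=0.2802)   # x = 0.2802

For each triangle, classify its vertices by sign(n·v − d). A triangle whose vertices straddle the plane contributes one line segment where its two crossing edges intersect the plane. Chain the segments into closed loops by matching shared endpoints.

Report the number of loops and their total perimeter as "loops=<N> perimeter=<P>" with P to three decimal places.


loops=1 perimeter=9.610

Straddling triangles (10 of 20):
  (v0,v5,v1) [--+] → (0.2802, 1.11426, 1.06934)–(0.2802, 1.5227, 0)  len=1.1447
  (v0,v1,v7) [-+-] → (0.2802, 1.5227, 0)–(0.2802, 1.11426, -1.06934)  len=1.1447
  (v1,v5,v9) [+-+] → (0.2802, 1.11426, 1.06934)–(0.2802, 0.767923, 1.41568)  len=0.4898
  (v7,v1,v8) [-++] → (0.2802, 1.11426, -1.06934)–(0.2802, 0.767923, -1.41568)  len=0.4898
  (v3,v9,v4) [++-] → (0.2802, -0.767923, 1.41568)–(0.2802, -1.11426, 1.06934)  len=0.4898
  (v3,v4,v2) [+--] → (0.2802, -1.11426, 1.06934)–(0.2802, -1.5227, 0)  len=1.1447
  (v3,v2,v6) [+--] → (0.2802, -1.5227, 0)–(0.2802, -1.11426, -1.06934)  len=1.1447
  (v3,v6,v8) [+-+] → (0.2802, -1.11426, -1.06934)–(0.2802, -0.767923, -1.41568)  len=0.4898
  (v4,v9,v5) [-+-] → (0.2802, -0.767923, 1.41568)–(0.2802, 0.767923, 1.41568)  len=1.5358
  (v8,v6,v7) [+--] → (0.2802, -0.767923, -1.41568)–(0.2802, 0.767923, -1.41568)  len=1.5358

Chained into 1 loop(s):
  loop 1: 10 segments, perimeter = 9.6096
Total perimeter = 9.610
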